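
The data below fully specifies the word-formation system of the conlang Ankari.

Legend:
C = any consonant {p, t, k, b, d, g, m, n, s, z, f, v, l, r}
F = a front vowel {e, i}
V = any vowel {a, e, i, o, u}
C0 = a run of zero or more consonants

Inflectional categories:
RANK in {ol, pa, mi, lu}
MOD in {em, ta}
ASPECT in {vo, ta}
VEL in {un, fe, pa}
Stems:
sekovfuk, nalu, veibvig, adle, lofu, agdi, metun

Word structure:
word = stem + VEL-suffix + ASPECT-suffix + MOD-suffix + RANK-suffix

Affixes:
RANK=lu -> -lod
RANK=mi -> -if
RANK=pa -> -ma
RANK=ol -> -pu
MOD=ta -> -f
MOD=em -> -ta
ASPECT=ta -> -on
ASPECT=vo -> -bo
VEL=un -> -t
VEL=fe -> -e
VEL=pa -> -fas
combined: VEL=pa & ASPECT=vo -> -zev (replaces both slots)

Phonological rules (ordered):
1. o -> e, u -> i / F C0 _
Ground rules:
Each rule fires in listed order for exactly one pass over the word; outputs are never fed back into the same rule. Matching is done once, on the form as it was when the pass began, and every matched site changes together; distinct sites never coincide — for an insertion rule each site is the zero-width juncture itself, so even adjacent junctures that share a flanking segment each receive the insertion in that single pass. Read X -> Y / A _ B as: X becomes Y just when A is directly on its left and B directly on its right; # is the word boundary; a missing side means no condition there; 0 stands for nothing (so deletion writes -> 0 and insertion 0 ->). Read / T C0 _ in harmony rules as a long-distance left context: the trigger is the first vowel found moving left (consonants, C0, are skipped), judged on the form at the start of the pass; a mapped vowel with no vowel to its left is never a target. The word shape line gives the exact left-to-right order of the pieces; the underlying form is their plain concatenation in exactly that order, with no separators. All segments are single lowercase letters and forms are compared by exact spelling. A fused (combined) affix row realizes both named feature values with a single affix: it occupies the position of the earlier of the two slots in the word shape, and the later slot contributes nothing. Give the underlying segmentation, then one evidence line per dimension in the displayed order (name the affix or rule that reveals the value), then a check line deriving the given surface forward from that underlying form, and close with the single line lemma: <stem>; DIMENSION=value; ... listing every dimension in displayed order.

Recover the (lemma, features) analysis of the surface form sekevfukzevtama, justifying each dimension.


underlying: sekovfuk-zev-ta-ma
RANK=pa - signalled by the affix -ma
MOD=em - signalled by the affix -ta
ASPECT=vo - signalled by the combined affix row
VEL=pa - signalled by the combined affix row
check: sekovfukzevtama -> sekevfukzevtama
lemma: sekovfuk; RANK=pa; MOD=em; ASPECT=vo; VEL=pa


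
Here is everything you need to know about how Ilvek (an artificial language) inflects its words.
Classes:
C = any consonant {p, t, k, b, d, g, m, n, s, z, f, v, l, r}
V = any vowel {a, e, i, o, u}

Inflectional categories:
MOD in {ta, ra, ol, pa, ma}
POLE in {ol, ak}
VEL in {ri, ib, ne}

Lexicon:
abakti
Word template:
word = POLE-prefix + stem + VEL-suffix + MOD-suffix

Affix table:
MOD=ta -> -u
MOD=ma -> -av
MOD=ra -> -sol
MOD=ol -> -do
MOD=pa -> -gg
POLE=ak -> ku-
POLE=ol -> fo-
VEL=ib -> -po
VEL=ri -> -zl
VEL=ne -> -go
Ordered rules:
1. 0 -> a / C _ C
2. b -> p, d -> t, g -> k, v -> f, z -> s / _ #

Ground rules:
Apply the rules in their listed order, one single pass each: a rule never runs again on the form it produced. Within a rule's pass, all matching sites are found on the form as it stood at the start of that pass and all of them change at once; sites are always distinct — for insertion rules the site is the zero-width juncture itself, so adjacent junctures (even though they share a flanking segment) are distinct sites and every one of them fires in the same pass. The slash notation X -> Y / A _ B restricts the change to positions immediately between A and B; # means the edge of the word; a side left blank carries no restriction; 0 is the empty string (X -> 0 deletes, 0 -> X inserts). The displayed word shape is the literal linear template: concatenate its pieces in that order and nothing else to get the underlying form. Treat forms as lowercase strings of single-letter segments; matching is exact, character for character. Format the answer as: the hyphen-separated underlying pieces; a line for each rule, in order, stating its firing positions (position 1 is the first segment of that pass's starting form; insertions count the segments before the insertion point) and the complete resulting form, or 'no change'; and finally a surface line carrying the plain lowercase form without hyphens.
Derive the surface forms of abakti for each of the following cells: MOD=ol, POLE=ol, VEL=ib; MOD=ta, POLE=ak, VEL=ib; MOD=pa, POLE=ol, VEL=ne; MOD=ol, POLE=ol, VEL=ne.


cell MOD=ol, POLE=ol, VEL=ib:
underlying: fo-abakti-po-do
1. 0 -> a / C _ C: inserts after position(s) 6: foabakatipodo
2. b -> p, d -> t, g -> k, v -> f, z -> s / _ #: no change
surface: foabakatipodo

cell MOD=ta, POLE=ak, VEL=ib:
underlying: ku-abakti-po-u
1. 0 -> a / C _ C: inserts after position(s) 6: kuabakatipou
2. b -> p, d -> t, g -> k, v -> f, z -> s / _ #: no change
surface: kuabakatipou

cell MOD=pa, POLE=ol, VEL=ne:
underlying: fo-abakti-go-gg
1. 0 -> a / C _ C: inserts after position(s) 6, 11: foabakatigogag
2. b -> p, d -> t, g -> k, v -> f, z -> s / _ #: fires at position(s) 14: foabakatigogak
surface: foabakatigogak

cell MOD=ol, POLE=ol, VEL=ne:
underlying: fo-abakti-go-do
1. 0 -> a / C _ C: inserts after position(s) 6: foabakatigodo
2. b -> p, d -> t, g -> k, v -> f, z -> s / _ #: no change
surface: foabakatigodo


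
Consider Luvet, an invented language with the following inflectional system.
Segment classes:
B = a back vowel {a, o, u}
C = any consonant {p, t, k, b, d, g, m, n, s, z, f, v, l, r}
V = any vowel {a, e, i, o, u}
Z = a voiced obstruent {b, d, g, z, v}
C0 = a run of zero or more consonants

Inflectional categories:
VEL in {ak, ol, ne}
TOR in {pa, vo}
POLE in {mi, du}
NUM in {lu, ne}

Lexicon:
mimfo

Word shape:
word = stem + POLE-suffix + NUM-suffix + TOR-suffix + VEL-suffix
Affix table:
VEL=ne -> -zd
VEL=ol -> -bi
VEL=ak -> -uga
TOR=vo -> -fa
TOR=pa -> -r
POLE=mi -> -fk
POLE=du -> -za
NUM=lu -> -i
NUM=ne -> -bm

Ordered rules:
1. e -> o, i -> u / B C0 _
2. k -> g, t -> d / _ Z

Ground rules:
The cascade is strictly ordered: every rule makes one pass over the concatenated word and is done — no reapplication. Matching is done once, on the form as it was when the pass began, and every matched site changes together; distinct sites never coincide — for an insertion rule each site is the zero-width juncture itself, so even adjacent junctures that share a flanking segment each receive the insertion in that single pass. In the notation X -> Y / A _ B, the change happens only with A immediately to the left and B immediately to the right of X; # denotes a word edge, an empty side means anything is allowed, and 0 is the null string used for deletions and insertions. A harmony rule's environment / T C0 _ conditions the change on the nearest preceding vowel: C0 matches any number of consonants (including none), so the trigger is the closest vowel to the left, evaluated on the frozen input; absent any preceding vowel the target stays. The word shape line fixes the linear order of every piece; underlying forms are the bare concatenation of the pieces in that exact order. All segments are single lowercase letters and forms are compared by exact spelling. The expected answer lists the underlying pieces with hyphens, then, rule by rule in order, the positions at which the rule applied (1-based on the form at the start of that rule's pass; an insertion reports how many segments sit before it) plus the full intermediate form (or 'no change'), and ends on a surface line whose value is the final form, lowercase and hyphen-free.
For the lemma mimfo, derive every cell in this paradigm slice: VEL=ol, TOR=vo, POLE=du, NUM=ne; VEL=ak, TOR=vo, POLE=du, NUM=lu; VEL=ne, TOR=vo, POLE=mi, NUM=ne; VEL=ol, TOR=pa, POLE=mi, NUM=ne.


cell VEL=ol, TOR=vo, POLE=du, NUM=ne:
underlying: mimfo-za-bm-fa-bi
1. e -> o, i -> u / B C0 _: fires at position(s) 13: mimfozabmfabu
2. k -> g, t -> d / _ Z: no change
surface: mimfozabmfabu

cell VEL=ak, TOR=vo, POLE=du, NUM=lu:
underlying: mimfo-za-i-fa-uga
1. e -> o, i -> u / B C0 _: fires at position(s) 8: mimfozaufauga
2. k -> g, t -> d / _ Z: no change
surface: mimfozaufauga

cell VEL=ne, TOR=vo, POLE=mi, NUM=ne:
underlying: mimfo-fk-bm-fa-zd
1. e -> o, i -> u / B C0 _: no change
2. k -> g, t -> d / _ Z: fires at position(s) 7: mimfofgbmfazd
surface: mimfofgbmfazd

cell VEL=ol, TOR=pa, POLE=mi, NUM=ne:
underlying: mimfo-fk-bm-r-bi
1. e -> o, i -> u / B C0 _: fires at position(s) 12: mimfofkbmrbu
2. k -> g, t -> d / _ Z: fires at position(s) 7: mimfofgbmrbu
surface: mimfofgbmrbu


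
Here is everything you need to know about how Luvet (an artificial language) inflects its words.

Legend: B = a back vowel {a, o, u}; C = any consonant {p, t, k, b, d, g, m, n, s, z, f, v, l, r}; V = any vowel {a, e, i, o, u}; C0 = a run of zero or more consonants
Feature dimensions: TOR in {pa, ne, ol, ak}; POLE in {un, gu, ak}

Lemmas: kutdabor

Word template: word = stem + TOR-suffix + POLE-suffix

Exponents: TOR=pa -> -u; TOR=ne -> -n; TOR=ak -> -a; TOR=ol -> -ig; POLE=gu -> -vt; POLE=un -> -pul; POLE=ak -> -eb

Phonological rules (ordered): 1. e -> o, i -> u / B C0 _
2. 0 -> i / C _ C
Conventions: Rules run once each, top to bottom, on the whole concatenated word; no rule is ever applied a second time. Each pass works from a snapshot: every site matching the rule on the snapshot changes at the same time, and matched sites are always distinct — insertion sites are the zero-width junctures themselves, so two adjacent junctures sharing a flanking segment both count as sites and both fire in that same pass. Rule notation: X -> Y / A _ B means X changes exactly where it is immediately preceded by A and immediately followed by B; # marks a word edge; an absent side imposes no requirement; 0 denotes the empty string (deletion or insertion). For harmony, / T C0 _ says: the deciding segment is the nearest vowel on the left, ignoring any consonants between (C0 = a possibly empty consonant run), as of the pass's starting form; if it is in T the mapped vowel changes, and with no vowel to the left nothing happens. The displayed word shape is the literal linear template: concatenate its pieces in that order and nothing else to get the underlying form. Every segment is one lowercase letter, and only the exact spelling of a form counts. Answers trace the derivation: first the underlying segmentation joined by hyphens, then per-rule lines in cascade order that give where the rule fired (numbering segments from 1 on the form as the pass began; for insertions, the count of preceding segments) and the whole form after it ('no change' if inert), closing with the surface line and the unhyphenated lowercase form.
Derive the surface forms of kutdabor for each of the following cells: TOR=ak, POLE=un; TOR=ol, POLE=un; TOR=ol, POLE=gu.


cell TOR=ak, POLE=un:
underlying: kutdabor-a-pul
1. e -> o, i -> u / B C0 _: no change
2. 0 -> i / C _ C: inserts after position(s) 3: kutidaborapul
surface: kutidaborapul

cell TOR=ol, POLE=un:
underlying: kutdabor-ig-pul
1. e -> o, i -> u / B C0 _: fires at position(s) 9: kutdaborugpul
2. 0 -> i / C _ C: inserts after position(s) 3, 10: kutidaborugipul
surface: kutidaborugipul

cell TOR=ol, POLE=gu:
underlying: kutdabor-ig-vt
1. e -> o, i -> u / B C0 _: fires at position(s) 9: kutdaborugvt
2. 0 -> i / C _ C: inserts after position(s) 3, 10, 11: kutidaborugivit
surface: kutidaborugivit


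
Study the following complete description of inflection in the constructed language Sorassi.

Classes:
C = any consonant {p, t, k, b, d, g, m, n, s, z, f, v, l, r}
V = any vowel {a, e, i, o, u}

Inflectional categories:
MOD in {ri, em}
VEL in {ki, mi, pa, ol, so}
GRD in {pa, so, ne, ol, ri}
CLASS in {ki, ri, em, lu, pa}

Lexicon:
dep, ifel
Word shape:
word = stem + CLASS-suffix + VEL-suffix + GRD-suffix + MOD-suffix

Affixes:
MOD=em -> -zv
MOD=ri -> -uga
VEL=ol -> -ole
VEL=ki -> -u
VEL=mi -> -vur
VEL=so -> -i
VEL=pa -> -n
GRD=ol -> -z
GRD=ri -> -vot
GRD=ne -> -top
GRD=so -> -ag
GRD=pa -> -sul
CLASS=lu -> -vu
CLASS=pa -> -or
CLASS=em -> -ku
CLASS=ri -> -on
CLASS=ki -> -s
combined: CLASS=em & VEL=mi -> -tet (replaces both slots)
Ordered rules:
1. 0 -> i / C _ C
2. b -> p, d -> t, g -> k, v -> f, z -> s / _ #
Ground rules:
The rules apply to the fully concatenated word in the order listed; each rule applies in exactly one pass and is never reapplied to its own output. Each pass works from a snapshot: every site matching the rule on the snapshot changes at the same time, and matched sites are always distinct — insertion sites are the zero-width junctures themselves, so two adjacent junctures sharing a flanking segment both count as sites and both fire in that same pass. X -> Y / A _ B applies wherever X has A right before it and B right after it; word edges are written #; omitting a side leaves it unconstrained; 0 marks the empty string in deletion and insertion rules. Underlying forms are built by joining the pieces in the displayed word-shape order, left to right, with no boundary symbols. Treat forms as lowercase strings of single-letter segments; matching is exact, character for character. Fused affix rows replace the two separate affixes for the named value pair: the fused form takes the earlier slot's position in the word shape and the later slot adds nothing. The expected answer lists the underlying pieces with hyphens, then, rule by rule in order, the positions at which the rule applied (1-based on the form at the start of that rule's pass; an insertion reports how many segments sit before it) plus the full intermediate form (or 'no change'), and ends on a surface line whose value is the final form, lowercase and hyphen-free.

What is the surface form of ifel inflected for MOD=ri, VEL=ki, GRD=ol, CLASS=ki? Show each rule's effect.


underlying: ifel-s-u-z-uga
1. 0 -> i / C _ C: inserts after position(s) 4: ifelisuzuga
2. b -> p, d -> t, g -> k, v -> f, z -> s / _ #: no change
surface: ifelisuzuga


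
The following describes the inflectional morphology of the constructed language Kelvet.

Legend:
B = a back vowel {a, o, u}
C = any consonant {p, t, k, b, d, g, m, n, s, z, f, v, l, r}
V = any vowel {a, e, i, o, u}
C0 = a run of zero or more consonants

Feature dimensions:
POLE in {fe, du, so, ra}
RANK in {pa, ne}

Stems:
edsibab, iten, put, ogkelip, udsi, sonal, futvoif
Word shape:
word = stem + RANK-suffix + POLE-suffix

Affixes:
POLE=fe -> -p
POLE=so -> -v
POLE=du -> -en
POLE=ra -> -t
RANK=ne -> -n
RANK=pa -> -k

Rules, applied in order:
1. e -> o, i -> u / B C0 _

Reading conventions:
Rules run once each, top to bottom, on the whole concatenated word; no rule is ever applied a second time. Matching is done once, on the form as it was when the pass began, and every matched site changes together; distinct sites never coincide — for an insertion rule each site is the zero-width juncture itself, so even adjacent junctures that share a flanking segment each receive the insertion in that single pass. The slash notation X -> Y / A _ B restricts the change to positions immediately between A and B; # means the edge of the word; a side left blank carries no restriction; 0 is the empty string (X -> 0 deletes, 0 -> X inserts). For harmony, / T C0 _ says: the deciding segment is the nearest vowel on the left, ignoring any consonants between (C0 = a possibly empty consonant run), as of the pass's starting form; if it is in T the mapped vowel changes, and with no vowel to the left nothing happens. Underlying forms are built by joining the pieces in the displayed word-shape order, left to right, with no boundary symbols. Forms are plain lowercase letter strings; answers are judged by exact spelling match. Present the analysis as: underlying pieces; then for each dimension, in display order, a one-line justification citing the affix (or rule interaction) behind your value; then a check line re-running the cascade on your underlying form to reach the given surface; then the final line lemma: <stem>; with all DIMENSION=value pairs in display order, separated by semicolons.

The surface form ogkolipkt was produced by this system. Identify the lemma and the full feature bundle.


underlying: ogkelip-k-t
POLE=ra - signalled by the affix -t
RANK=pa - signalled by the affix -k
check: ogkelipkt -> ogkolipkt
lemma: ogkelip; POLE=ra; RANK=pa


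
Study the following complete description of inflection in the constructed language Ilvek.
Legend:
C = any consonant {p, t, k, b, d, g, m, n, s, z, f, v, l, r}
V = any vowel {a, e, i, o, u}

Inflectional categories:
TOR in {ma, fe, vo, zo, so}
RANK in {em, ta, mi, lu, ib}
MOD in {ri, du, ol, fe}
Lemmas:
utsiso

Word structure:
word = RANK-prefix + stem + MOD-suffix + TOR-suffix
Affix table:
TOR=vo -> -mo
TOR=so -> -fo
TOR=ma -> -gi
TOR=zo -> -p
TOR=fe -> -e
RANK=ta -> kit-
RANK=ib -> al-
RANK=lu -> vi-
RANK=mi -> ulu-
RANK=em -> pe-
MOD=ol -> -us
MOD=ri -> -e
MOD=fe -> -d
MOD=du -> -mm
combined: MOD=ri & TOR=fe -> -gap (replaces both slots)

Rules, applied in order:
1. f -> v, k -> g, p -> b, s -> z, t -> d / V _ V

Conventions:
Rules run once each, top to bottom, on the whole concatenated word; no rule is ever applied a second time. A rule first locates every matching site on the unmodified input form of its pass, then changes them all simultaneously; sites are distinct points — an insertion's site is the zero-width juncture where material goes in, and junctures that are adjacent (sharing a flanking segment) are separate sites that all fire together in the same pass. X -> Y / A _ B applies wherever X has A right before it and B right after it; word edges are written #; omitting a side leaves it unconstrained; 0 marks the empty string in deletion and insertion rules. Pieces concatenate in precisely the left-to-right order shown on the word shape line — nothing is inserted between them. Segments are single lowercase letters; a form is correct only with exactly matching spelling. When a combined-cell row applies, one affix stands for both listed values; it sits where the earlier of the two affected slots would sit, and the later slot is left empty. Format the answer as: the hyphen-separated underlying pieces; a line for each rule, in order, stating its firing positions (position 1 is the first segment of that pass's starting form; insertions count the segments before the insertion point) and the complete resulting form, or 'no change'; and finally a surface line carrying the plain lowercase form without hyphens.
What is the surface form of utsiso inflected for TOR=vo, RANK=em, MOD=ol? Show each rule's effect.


underlying: pe-utsiso-us-mo
1. f -> v, k -> g, p -> b, s -> z, t -> d / V _ V: fires at position(s) 7: peutsizousmo
surface: peutsizousmo


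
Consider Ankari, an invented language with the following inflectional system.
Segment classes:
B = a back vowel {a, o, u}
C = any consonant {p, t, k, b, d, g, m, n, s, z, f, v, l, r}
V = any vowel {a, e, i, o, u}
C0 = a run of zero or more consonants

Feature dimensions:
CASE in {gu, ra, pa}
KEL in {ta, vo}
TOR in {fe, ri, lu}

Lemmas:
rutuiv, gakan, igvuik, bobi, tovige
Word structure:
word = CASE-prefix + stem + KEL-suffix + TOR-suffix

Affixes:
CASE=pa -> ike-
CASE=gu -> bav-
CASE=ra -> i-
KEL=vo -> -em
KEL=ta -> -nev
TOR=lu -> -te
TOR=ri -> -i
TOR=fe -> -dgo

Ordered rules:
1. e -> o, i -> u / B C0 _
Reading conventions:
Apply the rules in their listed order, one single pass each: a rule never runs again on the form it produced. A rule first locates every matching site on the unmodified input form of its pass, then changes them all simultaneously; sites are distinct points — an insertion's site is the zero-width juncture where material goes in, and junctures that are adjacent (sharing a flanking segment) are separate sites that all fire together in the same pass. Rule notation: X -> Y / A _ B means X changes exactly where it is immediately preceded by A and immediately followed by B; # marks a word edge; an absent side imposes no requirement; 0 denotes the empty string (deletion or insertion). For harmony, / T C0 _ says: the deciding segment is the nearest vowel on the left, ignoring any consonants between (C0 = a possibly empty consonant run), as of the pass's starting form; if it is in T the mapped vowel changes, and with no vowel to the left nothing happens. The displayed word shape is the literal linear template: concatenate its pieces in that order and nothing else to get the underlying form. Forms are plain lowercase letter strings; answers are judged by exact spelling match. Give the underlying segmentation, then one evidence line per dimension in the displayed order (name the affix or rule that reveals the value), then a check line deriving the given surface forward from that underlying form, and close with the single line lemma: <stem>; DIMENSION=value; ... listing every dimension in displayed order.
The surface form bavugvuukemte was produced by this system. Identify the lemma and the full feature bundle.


underlying: bav-igvuik-em-te
CASE=gu - signalled by the affix bav-
KEL=vo - signalled by the affix -em
TOR=lu - signalled by the affix -te
check: bavigvuikemte -> bavugvuukemte
lemma: igvuik; CASE=gu; KEL=vo; TOR=lu


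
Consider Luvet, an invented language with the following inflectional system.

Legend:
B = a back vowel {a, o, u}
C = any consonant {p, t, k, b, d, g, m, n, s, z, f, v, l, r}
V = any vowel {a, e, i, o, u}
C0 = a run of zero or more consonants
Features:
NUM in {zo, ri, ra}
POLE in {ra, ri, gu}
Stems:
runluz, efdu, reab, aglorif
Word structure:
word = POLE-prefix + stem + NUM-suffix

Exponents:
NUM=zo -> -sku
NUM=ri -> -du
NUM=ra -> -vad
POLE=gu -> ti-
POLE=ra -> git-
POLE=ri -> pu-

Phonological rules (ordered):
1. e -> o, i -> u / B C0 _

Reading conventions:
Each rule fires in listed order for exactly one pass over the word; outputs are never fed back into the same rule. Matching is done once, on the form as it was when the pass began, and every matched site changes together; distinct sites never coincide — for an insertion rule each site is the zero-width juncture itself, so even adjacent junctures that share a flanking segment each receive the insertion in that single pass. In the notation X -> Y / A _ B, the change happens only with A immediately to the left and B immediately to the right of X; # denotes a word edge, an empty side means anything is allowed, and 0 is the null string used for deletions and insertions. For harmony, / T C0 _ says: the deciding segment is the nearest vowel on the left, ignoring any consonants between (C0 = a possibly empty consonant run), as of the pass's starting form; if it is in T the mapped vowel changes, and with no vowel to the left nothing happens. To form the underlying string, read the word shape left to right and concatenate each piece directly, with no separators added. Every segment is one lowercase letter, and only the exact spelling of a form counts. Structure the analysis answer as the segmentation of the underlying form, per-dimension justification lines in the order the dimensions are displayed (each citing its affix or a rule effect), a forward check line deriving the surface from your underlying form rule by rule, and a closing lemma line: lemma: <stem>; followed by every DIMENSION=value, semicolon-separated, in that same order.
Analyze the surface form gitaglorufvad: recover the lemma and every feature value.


underlying: git-aglorif-vad
NUM=ra - signalled by the affix -vad
POLE=ra - signalled by the affix git-
check: gitaglorifvad -> gitaglorufvad
lemma: aglorif; NUM=ra; POLE=ra


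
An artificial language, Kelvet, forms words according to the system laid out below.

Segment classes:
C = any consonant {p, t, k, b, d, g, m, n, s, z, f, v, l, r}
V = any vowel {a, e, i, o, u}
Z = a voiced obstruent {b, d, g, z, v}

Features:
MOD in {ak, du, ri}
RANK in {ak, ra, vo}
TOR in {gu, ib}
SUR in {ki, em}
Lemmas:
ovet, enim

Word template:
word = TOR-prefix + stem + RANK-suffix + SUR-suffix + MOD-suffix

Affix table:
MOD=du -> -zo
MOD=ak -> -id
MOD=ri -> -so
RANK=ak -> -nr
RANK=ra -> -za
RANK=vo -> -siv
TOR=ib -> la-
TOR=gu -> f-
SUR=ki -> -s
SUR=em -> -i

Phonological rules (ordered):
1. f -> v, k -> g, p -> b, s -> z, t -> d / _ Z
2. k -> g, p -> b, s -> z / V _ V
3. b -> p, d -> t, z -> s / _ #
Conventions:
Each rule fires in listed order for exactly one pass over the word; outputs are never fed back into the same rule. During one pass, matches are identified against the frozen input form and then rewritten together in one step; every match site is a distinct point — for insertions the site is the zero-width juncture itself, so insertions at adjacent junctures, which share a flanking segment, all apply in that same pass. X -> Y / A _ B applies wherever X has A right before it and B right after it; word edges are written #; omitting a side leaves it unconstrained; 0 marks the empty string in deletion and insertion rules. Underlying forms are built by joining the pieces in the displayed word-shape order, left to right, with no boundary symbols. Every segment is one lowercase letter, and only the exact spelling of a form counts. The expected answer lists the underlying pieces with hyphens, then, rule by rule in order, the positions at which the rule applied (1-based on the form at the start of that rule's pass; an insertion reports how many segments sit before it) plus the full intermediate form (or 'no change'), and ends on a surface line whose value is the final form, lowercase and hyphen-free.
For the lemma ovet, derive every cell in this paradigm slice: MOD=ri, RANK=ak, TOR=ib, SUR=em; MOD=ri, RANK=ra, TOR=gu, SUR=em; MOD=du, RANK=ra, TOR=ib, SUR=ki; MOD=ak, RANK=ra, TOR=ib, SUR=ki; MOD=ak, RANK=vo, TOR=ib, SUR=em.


cell MOD=ri, RANK=ak, TOR=ib, SUR=em:
underlying: la-ovet-nr-i-so
1. f -> v, k -> g, p -> b, s -> z, t -> d / _ Z: no change
2. k -> g, p -> b, s -> z / V _ V: fires at position(s) 10: laovetnrizo
3. b -> p, d -> t, z -> s / _ #: no change
surface: laovetnrizo

cell MOD=ri, RANK=ra, TOR=gu, SUR=em:
underlying: f-ovet-za-i-so
1. f -> v, k -> g, p -> b, s -> z, t -> d / _ Z: fires at position(s) 5: fovedzaiso
2. k -> g, p -> b, s -> z / V _ V: fires at position(s) 9: fovedzaizo
3. b -> p, d -> t, z -> s / _ #: no change
surface: fovedzaizo

cell MOD=du, RANK=ra, TOR=ib, SUR=ki:
underlying: la-ovet-za-s-zo
1. f -> v, k -> g, p -> b, s -> z, t -> d / _ Z: fires at position(s) 6, 9: laovedzazzo
2. k -> g, p -> b, s -> z / V _ V: no change
3. b -> p, d -> t, z -> s / _ #: no change
surface: laovedzazzo

cell MOD=ak, RANK=ra, TOR=ib, SUR=ki:
underlying: la-ovet-za-s-id
1. f -> v, k -> g, p -> b, s -> z, t -> d / _ Z: fires at position(s) 6: laovedzasid
2. k -> g, p -> b, s -> z / V _ V: fires at position(s) 9: laovedzazid
3. b -> p, d -> t, z -> s / _ #: fires at position(s) 11: laovedzazit
surface: laovedzazit

cell MOD=ak, RANK=vo, TOR=ib, SUR=em:
underlying: la-ovet-siv-i-id
1. f -> v, k -> g, p -> b, s -> z, t -> d / _ Z: no change
2. k -> g, p -> b, s -> z / V _ V: no change
3. b -> p, d -> t, z -> s / _ #: fires at position(s) 12: laovetsiviit
surface: laovetsiviit


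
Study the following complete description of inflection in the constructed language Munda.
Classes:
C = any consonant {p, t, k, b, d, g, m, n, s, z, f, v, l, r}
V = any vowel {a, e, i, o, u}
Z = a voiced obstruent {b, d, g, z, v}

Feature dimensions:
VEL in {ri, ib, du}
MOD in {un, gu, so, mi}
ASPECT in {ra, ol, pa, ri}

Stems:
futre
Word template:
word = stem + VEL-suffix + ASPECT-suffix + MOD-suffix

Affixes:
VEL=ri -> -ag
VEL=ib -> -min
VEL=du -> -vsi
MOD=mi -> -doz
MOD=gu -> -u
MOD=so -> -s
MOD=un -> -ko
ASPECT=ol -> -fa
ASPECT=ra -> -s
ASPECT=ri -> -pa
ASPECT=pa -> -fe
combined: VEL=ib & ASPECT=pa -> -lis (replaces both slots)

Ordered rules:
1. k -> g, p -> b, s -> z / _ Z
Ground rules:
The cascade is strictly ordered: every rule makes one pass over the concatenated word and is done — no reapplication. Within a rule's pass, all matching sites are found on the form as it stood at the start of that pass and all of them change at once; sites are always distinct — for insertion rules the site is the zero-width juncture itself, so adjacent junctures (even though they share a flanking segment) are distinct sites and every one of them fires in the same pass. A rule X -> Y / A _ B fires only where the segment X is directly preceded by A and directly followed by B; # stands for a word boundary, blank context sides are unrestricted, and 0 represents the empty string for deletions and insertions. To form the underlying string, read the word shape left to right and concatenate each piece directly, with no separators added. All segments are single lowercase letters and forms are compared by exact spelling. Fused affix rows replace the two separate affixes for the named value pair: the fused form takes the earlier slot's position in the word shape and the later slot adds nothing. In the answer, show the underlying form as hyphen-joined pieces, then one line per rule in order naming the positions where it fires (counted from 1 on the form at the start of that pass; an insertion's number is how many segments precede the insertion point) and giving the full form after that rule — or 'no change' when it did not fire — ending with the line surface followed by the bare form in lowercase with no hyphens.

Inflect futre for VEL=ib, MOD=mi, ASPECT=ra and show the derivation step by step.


underlying: futre-min-s-doz
1. k -> g, p -> b, s -> z / _ Z: fires at position(s) 9: futreminzdoz
surface: futreminzdoz


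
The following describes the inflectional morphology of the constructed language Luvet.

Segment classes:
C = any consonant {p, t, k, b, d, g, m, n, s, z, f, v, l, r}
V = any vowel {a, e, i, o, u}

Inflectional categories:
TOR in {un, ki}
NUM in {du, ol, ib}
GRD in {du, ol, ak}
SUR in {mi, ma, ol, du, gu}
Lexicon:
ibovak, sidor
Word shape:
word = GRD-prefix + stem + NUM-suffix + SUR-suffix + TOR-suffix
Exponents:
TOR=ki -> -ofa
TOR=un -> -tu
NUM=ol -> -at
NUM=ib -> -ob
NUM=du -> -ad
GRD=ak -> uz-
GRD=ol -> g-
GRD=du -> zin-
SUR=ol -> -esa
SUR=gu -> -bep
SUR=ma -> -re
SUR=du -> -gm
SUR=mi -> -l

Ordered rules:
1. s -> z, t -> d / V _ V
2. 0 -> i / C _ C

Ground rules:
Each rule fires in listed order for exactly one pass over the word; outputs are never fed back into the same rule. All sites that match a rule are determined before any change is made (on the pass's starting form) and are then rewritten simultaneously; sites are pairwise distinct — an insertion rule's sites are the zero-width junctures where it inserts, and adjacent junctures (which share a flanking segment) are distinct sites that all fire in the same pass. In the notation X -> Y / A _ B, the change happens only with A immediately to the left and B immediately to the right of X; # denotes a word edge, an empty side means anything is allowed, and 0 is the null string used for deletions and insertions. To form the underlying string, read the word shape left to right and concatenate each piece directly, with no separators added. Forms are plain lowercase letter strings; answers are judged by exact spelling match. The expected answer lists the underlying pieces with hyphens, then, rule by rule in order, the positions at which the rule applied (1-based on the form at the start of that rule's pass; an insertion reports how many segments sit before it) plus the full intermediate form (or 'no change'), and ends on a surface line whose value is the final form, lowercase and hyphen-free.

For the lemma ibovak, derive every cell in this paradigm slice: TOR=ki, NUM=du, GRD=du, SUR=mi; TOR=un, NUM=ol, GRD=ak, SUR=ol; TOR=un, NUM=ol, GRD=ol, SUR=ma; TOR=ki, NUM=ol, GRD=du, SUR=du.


cell TOR=ki, NUM=du, GRD=du, SUR=mi:
underlying: zin-ibovak-ad-l-ofa
1. s -> z, t -> d / V _ V: no change
2. 0 -> i / C _ C: inserts after position(s) 11: zinibovakadilofa
surface: zinibovakadilofa

cell TOR=un, NUM=ol, GRD=ak, SUR=ol:
underlying: uz-ibovak-at-esa-tu
1. s -> z, t -> d / V _ V: fires at position(s) 10, 12, 14: uzibovakadezadu
2. 0 -> i / C _ C: no change
surface: uzibovakadezadu

cell TOR=un, NUM=ol, GRD=ol, SUR=ma:
underlying: g-ibovak-at-re-tu
1. s -> z, t -> d / V _ V: fires at position(s) 12: gibovakatredu
2. 0 -> i / C _ C: inserts after position(s) 9: gibovakatiredu
surface: gibovakatiredu

cell TOR=ki, NUM=ol, GRD=du, SUR=du:
underlying: zin-ibovak-at-gm-ofa
1. s -> z, t -> d / V _ V: no change
2. 0 -> i / C _ C: inserts after position(s) 11, 12: zinibovakatigimofa
surface: zinibovakatigimofa


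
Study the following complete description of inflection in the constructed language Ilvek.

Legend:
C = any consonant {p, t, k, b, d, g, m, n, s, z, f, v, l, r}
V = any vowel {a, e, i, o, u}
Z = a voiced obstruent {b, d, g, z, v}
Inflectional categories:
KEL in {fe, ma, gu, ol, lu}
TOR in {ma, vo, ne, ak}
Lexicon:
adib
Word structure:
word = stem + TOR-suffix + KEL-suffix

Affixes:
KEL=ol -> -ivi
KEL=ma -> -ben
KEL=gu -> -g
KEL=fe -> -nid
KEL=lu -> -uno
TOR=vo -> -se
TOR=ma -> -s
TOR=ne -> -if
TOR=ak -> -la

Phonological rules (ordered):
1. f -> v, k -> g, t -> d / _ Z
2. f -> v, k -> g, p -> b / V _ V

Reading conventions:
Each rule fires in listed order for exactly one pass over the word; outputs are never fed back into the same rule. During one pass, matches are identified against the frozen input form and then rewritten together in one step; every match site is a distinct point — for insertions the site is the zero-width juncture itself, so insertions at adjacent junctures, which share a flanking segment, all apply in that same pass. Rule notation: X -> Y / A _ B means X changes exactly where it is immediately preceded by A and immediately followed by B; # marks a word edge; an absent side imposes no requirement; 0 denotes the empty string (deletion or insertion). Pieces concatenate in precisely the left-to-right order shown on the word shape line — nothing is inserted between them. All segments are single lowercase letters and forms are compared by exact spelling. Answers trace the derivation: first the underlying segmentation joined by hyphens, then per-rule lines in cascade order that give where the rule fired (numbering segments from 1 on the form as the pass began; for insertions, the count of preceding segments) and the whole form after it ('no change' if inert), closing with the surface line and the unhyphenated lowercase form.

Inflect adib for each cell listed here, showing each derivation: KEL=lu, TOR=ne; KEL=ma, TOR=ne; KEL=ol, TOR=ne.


cell KEL=lu, TOR=ne:
underlying: adib-if-uno
1. f -> v, k -> g, t -> d / _ Z: no change
2. f -> v, k -> g, p -> b / V _ V: fires at position(s) 6: adibivuno
surface: adibivuno

cell KEL=ma, TOR=ne:
underlying: adib-if-ben
1. f -> v, k -> g, t -> d / _ Z: fires at position(s) 6: adibivben
2. f -> v, k -> g, p -> b / V _ V: no change
surface: adibivben

cell KEL=ol, TOR=ne:
underlying: adib-if-ivi
1. f -> v, k -> g, t -> d / _ Z: no change
2. f -> v, k -> g, p -> b / V _ V: fires at position(s) 6: adibivivi
surface: adibivivi


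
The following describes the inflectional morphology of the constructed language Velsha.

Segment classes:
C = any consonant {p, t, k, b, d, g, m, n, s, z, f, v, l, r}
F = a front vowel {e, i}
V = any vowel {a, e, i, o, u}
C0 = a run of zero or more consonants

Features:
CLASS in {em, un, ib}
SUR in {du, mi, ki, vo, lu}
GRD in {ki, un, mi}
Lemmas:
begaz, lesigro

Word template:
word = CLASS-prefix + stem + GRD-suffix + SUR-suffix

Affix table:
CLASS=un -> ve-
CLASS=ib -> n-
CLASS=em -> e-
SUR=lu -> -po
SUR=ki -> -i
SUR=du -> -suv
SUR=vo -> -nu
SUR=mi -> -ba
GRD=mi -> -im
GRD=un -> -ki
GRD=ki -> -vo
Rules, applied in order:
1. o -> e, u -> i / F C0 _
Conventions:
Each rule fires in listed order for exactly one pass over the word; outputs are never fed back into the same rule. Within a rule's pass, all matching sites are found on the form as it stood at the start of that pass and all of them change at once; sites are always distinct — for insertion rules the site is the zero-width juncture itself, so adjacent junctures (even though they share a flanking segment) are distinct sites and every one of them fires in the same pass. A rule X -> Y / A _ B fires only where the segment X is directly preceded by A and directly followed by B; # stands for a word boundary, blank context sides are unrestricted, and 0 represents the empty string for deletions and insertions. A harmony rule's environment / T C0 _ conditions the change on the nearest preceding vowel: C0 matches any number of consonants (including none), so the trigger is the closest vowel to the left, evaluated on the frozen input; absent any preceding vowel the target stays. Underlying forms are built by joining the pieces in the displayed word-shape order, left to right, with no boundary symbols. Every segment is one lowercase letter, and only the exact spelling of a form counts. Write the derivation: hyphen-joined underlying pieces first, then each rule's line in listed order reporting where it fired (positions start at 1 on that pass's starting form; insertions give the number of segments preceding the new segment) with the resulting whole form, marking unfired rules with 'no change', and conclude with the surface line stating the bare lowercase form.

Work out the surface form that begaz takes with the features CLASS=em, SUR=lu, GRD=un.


underlying: e-begaz-ki-po
1. o -> e, u -> i / F C0 _: fires at position(s) 10: ebegazkipe
surface: ebegazkipe


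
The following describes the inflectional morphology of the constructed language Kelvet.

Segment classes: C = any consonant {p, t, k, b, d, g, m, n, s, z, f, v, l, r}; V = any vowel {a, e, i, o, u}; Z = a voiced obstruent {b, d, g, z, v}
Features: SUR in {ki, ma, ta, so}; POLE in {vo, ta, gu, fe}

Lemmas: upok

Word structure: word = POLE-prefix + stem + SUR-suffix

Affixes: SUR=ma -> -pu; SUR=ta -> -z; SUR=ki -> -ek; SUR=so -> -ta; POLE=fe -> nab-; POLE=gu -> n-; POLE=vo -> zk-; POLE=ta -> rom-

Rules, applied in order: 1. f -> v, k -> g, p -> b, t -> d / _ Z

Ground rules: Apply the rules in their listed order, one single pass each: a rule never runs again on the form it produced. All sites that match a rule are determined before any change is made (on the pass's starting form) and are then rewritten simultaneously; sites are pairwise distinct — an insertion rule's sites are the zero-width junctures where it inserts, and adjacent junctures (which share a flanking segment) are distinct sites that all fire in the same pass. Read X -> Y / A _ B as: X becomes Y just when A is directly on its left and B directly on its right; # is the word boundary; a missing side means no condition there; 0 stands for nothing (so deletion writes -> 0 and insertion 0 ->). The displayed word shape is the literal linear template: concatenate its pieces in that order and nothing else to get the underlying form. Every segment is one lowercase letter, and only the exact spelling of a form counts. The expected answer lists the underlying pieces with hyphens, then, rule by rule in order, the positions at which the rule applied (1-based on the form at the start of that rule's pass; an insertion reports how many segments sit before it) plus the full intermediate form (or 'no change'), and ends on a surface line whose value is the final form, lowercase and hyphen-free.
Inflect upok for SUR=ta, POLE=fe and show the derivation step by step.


underlying: nab-upok-z
1. f -> v, k -> g, p -> b, t -> d / _ Z: fires at position(s) 7: nabupogz
surface: nabupogz


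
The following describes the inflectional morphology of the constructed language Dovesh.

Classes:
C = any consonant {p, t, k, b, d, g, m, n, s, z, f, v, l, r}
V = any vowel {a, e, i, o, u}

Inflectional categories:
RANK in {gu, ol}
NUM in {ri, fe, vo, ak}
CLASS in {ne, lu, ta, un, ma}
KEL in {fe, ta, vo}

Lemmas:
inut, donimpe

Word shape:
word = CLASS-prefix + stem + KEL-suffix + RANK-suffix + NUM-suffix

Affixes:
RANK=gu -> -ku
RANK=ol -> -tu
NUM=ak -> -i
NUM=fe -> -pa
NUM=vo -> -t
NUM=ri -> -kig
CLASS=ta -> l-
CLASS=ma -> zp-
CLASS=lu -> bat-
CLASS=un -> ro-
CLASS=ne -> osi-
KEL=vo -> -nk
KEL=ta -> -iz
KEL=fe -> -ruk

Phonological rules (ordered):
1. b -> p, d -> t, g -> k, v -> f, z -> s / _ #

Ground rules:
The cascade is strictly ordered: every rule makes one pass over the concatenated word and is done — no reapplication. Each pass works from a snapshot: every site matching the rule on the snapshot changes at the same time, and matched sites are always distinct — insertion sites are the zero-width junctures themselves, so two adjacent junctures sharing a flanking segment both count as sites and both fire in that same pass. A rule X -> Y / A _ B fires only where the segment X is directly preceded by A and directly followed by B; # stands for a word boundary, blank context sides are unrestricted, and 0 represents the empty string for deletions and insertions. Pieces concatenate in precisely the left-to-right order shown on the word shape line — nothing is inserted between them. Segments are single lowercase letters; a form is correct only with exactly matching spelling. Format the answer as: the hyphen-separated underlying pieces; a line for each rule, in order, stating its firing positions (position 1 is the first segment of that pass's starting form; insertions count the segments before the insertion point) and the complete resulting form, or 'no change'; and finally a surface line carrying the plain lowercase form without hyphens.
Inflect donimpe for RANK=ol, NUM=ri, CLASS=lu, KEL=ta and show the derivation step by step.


underlying: bat-donimpe-iz-tu-kig
1. b -> p, d -> t, g -> k, v -> f, z -> s / _ #: fires at position(s) 17: batdonimpeiztukik
surface: batdonimpeiztukik
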